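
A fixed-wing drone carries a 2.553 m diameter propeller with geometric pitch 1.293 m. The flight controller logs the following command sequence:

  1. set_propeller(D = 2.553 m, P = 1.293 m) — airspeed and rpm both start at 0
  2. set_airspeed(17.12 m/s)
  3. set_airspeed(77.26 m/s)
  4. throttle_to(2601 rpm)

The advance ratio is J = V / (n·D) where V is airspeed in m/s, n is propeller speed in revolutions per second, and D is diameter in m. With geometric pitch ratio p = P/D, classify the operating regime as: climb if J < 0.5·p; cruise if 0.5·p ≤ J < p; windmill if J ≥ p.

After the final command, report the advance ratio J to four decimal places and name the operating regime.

J = 0.6981, regime = windmill

set_propeller: D = 2.553 m, P = 1.293 m (p = P/D = 0.506463); state ← (V=0, rpm=0)
set_airspeed(17.12): V ← 17.12 m/s
set_airspeed(77.26): V ← 77.26 m/s
throttle_to(2601): rpm ← 2601
final state: V = 77.26 m/s, rpm = 2601 → n = rpm/60 = 43.350000 rev/s
J = V / (n·D) = 77.26 / (43.350000 × 2.553) = 0.698095
regime bands: climb J<0.2532 | cruise [0.2532, 0.5065) | windmill J≥0.5065
J = 0.6981 → windmill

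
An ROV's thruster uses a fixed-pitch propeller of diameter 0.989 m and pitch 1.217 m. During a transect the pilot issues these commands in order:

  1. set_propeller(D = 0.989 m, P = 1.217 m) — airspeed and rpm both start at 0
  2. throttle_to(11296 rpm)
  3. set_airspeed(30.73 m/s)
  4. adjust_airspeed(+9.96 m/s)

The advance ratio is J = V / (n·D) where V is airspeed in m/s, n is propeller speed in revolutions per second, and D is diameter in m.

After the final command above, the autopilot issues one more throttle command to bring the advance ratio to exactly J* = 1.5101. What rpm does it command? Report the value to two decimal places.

rpm = 1634.70

set_propeller: D = 0.989 m, P = 1.217 m (p = P/D = 1.230536); state ← (V=0, rpm=0)
throttle_to(11296): rpm ← 11296
set_airspeed(30.73): V ← 30.73 m/s
adjust_airspeed(+9.96): V ← 30.73 +9.96 = 40.69 m/s
final state: V = 40.69 m/s, rpm = 11296 → n = rpm/60 = 188.266667 rev/s
target J* = 1.5101; solve J* = V/(n·D) for n: n = V/(J*·D) = 40.69/(1.5101 × 0.989) = 27.244930 rev/s
rpm = 60·n = 1634.695778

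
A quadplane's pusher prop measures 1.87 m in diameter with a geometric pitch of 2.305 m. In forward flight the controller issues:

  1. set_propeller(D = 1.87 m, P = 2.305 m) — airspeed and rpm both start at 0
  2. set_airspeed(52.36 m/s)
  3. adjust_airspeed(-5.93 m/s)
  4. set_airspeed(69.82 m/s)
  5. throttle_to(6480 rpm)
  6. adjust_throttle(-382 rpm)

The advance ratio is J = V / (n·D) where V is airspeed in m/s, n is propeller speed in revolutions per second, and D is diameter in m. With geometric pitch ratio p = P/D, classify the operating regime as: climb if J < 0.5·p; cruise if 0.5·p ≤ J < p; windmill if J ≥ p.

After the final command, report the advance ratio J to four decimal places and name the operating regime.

J = 0.3674, regime = climb

set_propeller: D = 1.87 m, P = 2.305 m (p = P/D = 1.232620); state ← (V=0, rpm=0)
set_airspeed(52.36): V ← 52.36 m/s
adjust_airspeed(-5.93): V ← 52.36 -5.93 = 46.43 m/s
set_airspeed(69.82): V ← 69.82 m/s
throttle_to(6480): rpm ← 6480
adjust_throttle(-382): rpm ← 6480 -382 = 6098
final state: V = 69.82 m/s, rpm = 6098 → n = rpm/60 = 101.633333 rev/s
J = V / (n·D) = 69.82 / (101.633333 × 1.87) = 0.367369
regime bands: climb J<0.6163 | cruise [0.6163, 1.2326) | windmill J≥1.2326
J = 0.3674 → climb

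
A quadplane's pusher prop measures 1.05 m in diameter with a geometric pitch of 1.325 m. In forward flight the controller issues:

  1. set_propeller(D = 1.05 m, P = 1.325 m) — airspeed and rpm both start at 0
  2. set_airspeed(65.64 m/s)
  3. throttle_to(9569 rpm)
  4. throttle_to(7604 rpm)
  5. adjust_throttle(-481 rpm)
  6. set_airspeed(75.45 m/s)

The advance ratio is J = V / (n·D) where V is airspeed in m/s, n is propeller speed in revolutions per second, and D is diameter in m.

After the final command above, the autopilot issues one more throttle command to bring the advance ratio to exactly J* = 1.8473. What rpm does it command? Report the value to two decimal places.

rpm = 2333.91

set_propeller: D = 1.05 m, P = 1.325 m (p = P/D = 1.261905); state ← (V=0, rpm=0)
set_airspeed(65.64): V ← 65.64 m/s
throttle_to(9569): rpm ← 9569
throttle_to(7604): rpm ← 7604
adjust_throttle(-481): rpm ← 7604 -481 = 7123
set_airspeed(75.45): V ← 75.45 m/s
final state: V = 75.45 m/s, rpm = 7123 → n = rpm/60 = 118.716667 rev/s
target J* = 1.8473; solve J* = V/(n·D) for n: n = V/(J*·D) = 75.45/(1.8473 × 1.05) = 38.898470 rev/s
rpm = 60·n = 2333.908175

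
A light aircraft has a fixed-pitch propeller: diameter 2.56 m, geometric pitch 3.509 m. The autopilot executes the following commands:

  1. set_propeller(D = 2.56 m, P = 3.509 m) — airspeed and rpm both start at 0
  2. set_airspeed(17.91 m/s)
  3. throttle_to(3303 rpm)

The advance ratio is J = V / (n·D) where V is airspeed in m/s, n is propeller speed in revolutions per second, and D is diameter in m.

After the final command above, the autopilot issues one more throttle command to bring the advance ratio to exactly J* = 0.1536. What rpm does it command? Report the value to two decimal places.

rpm = 2732.85

set_propeller: D = 2.56 m, P = 3.509 m (p = P/D = 1.370703); state ← (V=0, rpm=0)
set_airspeed(17.91): V ← 17.91 m/s
throttle_to(3303): rpm ← 3303
final state: V = 17.91 m/s, rpm = 3303 → n = rpm/60 = 55.050000 rev/s
target J* = 0.1536; solve J* = V/(n·D) for n: n = V/(J*·D) = 17.91/(0.1536 × 2.56) = 45.547485 rev/s
rpm = 60·n = 2732.849121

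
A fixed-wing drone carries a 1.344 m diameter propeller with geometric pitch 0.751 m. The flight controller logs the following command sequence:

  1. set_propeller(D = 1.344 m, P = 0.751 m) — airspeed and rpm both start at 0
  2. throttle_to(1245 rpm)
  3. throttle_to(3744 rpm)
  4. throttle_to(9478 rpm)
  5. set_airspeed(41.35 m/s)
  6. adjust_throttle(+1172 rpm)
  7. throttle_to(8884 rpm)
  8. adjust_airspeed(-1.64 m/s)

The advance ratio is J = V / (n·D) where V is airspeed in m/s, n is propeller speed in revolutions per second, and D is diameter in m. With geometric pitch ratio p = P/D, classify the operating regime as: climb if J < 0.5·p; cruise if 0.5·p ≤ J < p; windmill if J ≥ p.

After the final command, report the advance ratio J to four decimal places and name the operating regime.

set_propeller: D = 1.344 m, P = 0.751 m (p = P/D = 0.558780); state ← (V=0, rpm=0)
throttle_to(1245): rpm ← 1245
throttle_to(3744): rpm ← 3744
throttle_to(9478): rpm ← 9478
set_airspeed(41.35): V ← 41.35 m/s
adjust_throttle(+1172): rpm ← 9478 +1172 = 10650
throttle_to(8884): rpm ← 8884
adjust_airspeed(-1.64): V ← 41.35 -1.64 = 39.71 m/s
final state: V = 39.71 m/s, rpm = 8884 → n = rpm/60 = 148.066667 rev/s
J = V / (n·D) = 39.71 / (148.066667 × 1.344) = 0.199546
regime bands: climb J<0.2794 | cruise [0.2794, 0.5588) | windmill J≥0.5588
J = 0.1995 → climb

J = 0.1995, regime = climb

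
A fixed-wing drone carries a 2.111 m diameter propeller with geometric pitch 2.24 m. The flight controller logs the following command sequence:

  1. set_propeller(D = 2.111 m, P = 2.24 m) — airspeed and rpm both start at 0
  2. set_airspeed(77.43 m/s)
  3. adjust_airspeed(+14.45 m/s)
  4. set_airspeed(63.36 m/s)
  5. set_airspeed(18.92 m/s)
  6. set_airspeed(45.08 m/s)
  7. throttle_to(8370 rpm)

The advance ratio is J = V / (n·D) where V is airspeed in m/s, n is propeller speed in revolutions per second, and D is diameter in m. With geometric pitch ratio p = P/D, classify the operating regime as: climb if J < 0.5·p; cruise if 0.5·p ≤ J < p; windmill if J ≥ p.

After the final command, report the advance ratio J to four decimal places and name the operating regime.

set_propeller: D = 2.111 m, P = 2.24 m (p = P/D = 1.061108); state ← (V=0, rpm=0)
set_airspeed(77.43): V ← 77.43 m/s
adjust_airspeed(+14.45): V ← 77.43 +14.45 = 91.88 m/s
set_airspeed(63.36): V ← 63.36 m/s
set_airspeed(18.92): V ← 18.92 m/s
set_airspeed(45.08): V ← 45.08 m/s
throttle_to(8370): rpm ← 8370
final state: V = 45.08 m/s, rpm = 8370 → n = rpm/60 = 139.500000 rev/s
J = V / (n·D) = 45.08 / (139.500000 × 2.111) = 0.153081
regime bands: climb J<0.5306 | cruise [0.5306, 1.0611) | windmill J≥1.0611
J = 0.1531 → climb

J = 0.1531, regime = climb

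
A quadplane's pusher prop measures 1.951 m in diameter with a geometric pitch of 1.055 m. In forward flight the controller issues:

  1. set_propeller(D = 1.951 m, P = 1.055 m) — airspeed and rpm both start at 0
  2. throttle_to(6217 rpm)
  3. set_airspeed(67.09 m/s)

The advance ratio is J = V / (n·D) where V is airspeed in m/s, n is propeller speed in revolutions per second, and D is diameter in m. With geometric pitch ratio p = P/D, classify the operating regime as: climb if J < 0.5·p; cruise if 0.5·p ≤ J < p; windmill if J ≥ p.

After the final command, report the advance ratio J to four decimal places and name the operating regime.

J = 0.3319, regime = cruise

set_propeller: D = 1.951 m, P = 1.055 m (p = P/D = 0.540748); state ← (V=0, rpm=0)
throttle_to(6217): rpm ← 6217
set_airspeed(67.09): V ← 67.09 m/s
final state: V = 67.09 m/s, rpm = 6217 → n = rpm/60 = 103.616667 rev/s
J = V / (n·D) = 67.09 / (103.616667 × 1.951) = 0.331872
regime bands: climb J<0.2704 | cruise [0.2704, 0.5407) | windmill J≥0.5407
J = 0.3319 → cruise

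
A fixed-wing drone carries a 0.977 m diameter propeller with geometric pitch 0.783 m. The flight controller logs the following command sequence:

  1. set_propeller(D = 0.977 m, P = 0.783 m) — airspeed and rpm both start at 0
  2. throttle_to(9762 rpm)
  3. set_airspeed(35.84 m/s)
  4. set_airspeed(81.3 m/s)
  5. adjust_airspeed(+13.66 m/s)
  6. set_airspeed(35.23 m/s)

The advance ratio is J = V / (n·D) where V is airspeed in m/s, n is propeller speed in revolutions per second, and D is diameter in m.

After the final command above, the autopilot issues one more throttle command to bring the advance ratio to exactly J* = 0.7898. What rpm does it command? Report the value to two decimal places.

set_propeller: D = 0.977 m, P = 0.783 m (p = P/D = 0.801433); state ← (V=0, rpm=0)
throttle_to(9762): rpm ← 9762
set_airspeed(35.84): V ← 35.84 m/s
set_airspeed(81.3): V ← 81.3 m/s
adjust_airspeed(+13.66): V ← 81.3 +13.66 = 94.96 m/s
set_airspeed(35.23): V ← 35.23 m/s
final state: V = 35.23 m/s, rpm = 9762 → n = rpm/60 = 162.700000 rev/s
target J* = 0.7898; solve J* = V/(n·D) for n: n = V/(J*·D) = 35.23/(0.7898 × 0.977) = 45.656325 rev/s
rpm = 60·n = 2739.379494

rpm = 2739.38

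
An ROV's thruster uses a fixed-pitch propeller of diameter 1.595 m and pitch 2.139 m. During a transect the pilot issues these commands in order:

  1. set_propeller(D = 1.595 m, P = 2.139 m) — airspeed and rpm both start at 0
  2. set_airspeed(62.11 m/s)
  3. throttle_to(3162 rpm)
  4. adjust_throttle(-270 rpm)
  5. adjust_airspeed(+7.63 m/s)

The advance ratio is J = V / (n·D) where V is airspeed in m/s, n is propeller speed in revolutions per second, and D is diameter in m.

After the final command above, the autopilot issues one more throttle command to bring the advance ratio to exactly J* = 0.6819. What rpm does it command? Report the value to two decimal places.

rpm = 3847.26

set_propeller: D = 1.595 m, P = 2.139 m (p = P/D = 1.341066); state ← (V=0, rpm=0)
set_airspeed(62.11): V ← 62.11 m/s
throttle_to(3162): rpm ← 3162
adjust_throttle(-270): rpm ← 3162 -270 = 2892
adjust_airspeed(+7.63): V ← 62.11 +7.63 = 69.74 m/s
final state: V = 69.74 m/s, rpm = 2892 → n = rpm/60 = 48.200000 rev/s
target J* = 0.6819; solve J* = V/(n·D) for n: n = V/(J*·D) = 69.74/(0.6819 × 1.595) = 64.121041 rev/s
rpm = 60·n = 3847.262466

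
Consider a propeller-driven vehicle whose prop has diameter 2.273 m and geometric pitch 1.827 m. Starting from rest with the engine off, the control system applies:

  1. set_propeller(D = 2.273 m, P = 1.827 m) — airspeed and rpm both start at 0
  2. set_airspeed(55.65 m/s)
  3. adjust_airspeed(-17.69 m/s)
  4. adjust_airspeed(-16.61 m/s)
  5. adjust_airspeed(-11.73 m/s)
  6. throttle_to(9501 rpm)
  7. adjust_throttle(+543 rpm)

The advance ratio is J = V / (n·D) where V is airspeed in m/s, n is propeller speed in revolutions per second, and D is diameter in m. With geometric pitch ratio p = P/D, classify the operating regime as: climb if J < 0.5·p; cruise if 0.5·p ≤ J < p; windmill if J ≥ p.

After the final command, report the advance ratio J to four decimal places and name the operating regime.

set_propeller: D = 2.273 m, P = 1.827 m (p = P/D = 0.803784); state ← (V=0, rpm=0)
set_airspeed(55.65): V ← 55.65 m/s
adjust_airspeed(-17.69): V ← 55.65 -17.69 = 37.96 m/s
adjust_airspeed(-16.61): V ← 37.96 -16.61 = 21.35 m/s
adjust_airspeed(-11.73): V ← 21.35 -11.73 = 9.62 m/s
throttle_to(9501): rpm ← 9501
adjust_throttle(+543): rpm ← 9501 +543 = 10044
final state: V = 9.62 m/s, rpm = 10044 → n = rpm/60 = 167.400000 rev/s
J = V / (n·D) = 9.62 / (167.400000 × 2.273) = 0.025283
regime bands: climb J<0.4019 | cruise [0.4019, 0.8038) | windmill J≥0.8038
J = 0.0253 → climb

J = 0.0253, regime = climb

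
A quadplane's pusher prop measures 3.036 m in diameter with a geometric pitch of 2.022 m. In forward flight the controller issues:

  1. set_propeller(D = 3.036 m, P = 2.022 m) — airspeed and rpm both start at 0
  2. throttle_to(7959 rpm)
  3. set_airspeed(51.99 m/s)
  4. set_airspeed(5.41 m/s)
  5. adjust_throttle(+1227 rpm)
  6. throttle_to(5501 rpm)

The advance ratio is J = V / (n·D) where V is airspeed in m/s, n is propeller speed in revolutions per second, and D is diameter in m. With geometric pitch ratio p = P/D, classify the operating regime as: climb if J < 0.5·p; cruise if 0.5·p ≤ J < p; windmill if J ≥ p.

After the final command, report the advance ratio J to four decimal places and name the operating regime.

J = 0.0194, regime = climb

set_propeller: D = 3.036 m, P = 2.022 m (p = P/D = 0.666008); state ← (V=0, rpm=0)
throttle_to(7959): rpm ← 7959
set_airspeed(51.99): V ← 51.99 m/s
set_airspeed(5.41): V ← 5.41 m/s
adjust_throttle(+1227): rpm ← 7959 +1227 = 9186
throttle_to(5501): rpm ← 5501
final state: V = 5.41 m/s, rpm = 5501 → n = rpm/60 = 91.683333 rev/s
J = V / (n·D) = 5.41 / (91.683333 × 3.036) = 0.019436
regime bands: climb J<0.3330 | cruise [0.3330, 0.6660) | windmill J≥0.6660
J = 0.0194 → climb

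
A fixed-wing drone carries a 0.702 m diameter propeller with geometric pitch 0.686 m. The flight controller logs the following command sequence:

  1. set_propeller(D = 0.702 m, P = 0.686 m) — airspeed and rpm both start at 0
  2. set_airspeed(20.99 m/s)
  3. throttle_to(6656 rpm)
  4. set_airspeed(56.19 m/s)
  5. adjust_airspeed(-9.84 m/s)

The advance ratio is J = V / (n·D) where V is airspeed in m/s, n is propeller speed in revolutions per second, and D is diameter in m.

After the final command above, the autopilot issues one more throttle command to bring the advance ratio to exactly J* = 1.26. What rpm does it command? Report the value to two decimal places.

rpm = 3144.08

set_propeller: D = 0.702 m, P = 0.686 m (p = P/D = 0.977208); state ← (V=0, rpm=0)
set_airspeed(20.99): V ← 20.99 m/s
throttle_to(6656): rpm ← 6656
set_airspeed(56.19): V ← 56.19 m/s
adjust_airspeed(-9.84): V ← 56.19 -9.84 = 46.35 m/s
final state: V = 46.35 m/s, rpm = 6656 → n = rpm/60 = 110.933333 rev/s
target J* = 1.26; solve J* = V/(n·D) for n: n = V/(J*·D) = 46.35/(1.26 × 0.702) = 52.401302 rev/s
rpm = 60·n = 3144.078144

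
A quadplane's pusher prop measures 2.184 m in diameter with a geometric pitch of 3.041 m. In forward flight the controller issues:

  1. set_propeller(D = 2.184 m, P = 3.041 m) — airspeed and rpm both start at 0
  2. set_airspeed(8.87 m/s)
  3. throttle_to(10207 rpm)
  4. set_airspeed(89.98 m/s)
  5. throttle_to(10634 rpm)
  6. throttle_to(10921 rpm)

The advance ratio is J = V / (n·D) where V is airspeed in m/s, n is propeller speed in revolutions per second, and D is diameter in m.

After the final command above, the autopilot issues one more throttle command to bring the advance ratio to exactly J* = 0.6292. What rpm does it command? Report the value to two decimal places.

rpm = 3928.76

set_propeller: D = 2.184 m, P = 3.041 m (p = P/D = 1.392399); state ← (V=0, rpm=0)
set_airspeed(8.87): V ← 8.87 m/s
throttle_to(10207): rpm ← 10207
set_airspeed(89.98): V ← 89.98 m/s
throttle_to(10634): rpm ← 10634
throttle_to(10921): rpm ← 10921
final state: V = 89.98 m/s, rpm = 10921 → n = rpm/60 = 182.016667 rev/s
target J* = 0.6292; solve J* = V/(n·D) for n: n = V/(J*·D) = 89.98/(0.6292 × 2.184) = 65.479392 rev/s
rpm = 60·n = 3928.763544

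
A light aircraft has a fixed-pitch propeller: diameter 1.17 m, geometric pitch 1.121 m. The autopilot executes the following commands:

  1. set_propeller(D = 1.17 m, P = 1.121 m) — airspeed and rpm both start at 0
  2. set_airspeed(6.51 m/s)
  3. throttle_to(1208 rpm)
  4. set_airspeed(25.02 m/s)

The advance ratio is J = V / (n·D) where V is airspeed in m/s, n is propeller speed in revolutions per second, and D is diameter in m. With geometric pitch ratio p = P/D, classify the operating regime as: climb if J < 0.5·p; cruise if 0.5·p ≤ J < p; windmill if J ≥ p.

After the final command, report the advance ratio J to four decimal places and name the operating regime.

set_propeller: D = 1.17 m, P = 1.121 m (p = P/D = 0.958120); state ← (V=0, rpm=0)
set_airspeed(6.51): V ← 6.51 m/s
throttle_to(1208): rpm ← 1208
set_airspeed(25.02): V ← 25.02 m/s
final state: V = 25.02 m/s, rpm = 1208 → n = rpm/60 = 20.133333 rev/s
J = V / (n·D) = 25.02 / (20.133333 × 1.17) = 1.062150
regime bands: climb J<0.4791 | cruise [0.4791, 0.9581) | windmill J≥0.9581
J = 1.0621 → windmill

J = 1.0621, regime = windmill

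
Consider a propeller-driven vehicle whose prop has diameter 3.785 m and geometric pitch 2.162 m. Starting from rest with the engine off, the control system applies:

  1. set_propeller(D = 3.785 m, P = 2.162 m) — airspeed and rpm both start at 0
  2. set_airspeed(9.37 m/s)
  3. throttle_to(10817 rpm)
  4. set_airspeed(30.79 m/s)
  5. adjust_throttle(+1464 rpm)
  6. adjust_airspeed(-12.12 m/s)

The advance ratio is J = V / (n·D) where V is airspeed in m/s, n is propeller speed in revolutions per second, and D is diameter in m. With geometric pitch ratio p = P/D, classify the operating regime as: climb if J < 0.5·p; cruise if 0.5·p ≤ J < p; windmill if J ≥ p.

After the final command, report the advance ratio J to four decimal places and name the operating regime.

J = 0.0241, regime = climb

set_propeller: D = 3.785 m, P = 2.162 m (p = P/D = 0.571202); state ← (V=0, rpm=0)
set_airspeed(9.37): V ← 9.37 m/s
throttle_to(10817): rpm ← 10817
set_airspeed(30.79): V ← 30.79 m/s
adjust_throttle(+1464): rpm ← 10817 +1464 = 12281
adjust_airspeed(-12.12): V ← 30.79 -12.12 = 18.67 m/s
final state: V = 18.67 m/s, rpm = 12281 → n = rpm/60 = 204.683333 rev/s
J = V / (n·D) = 18.67 / (204.683333 × 3.785) = 0.024099
regime bands: climb J<0.2856 | cruise [0.2856, 0.5712) | windmill J≥0.5712
J = 0.0241 → climb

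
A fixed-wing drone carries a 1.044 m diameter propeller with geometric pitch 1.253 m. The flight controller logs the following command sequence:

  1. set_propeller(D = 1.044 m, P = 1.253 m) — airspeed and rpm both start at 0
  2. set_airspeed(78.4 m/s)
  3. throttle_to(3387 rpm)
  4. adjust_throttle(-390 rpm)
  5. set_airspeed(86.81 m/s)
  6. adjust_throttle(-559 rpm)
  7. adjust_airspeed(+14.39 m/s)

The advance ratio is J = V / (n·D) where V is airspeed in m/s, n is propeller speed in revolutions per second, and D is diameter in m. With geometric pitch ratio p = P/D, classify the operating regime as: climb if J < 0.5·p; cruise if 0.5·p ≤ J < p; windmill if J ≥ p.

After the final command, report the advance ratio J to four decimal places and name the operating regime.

J = 2.3856, regime = windmill

set_propeller: D = 1.044 m, P = 1.253 m (p = P/D = 1.200192); state ← (V=0, rpm=0)
set_airspeed(78.4): V ← 78.4 m/s
throttle_to(3387): rpm ← 3387
adjust_throttle(-390): rpm ← 3387 -390 = 2997
set_airspeed(86.81): V ← 86.81 m/s
adjust_throttle(-559): rpm ← 2997 -559 = 2438
adjust_airspeed(+14.39): V ← 86.81 +14.39 = 101.2 m/s
final state: V = 101.2 m/s, rpm = 2438 → n = rpm/60 = 40.633333 rev/s
J = V / (n·D) = 101.2 / (40.633333 × 1.044) = 2.385600
regime bands: climb J<0.6001 | cruise [0.6001, 1.2002) | windmill J≥1.2002
J = 2.3856 → windmill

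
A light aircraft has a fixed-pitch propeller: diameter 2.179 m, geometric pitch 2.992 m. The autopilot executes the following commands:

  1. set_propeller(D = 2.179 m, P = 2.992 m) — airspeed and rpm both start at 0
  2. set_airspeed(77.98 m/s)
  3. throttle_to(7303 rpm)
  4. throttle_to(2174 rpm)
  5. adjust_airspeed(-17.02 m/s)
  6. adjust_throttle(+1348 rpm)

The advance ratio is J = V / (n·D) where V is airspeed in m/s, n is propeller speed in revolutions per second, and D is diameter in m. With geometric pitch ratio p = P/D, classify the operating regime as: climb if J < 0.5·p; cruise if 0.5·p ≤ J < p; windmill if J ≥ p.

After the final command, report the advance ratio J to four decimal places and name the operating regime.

J = 0.4766, regime = climb

set_propeller: D = 2.179 m, P = 2.992 m (p = P/D = 1.373107); state ← (V=0, rpm=0)
set_airspeed(77.98): V ← 77.98 m/s
throttle_to(7303): rpm ← 7303
throttle_to(2174): rpm ← 2174
adjust_airspeed(-17.02): V ← 77.98 -17.02 = 60.96 m/s
adjust_throttle(+1348): rpm ← 2174 +1348 = 3522
final state: V = 60.96 m/s, rpm = 3522 → n = rpm/60 = 58.700000 rev/s
J = V / (n·D) = 60.96 / (58.700000 × 2.179) = 0.476595
regime bands: climb J<0.6866 | cruise [0.6866, 1.3731) | windmill J≥1.3731
J = 0.4766 → climb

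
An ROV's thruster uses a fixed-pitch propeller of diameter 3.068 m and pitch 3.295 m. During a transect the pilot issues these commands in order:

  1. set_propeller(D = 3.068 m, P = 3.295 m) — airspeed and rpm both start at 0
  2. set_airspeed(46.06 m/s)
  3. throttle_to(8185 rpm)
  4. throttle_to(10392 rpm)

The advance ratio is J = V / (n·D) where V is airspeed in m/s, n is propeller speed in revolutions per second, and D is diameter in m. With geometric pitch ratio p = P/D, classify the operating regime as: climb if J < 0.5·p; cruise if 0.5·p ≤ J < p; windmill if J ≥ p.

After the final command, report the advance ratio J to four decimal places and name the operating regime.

J = 0.0867, regime = climb

set_propeller: D = 3.068 m, P = 3.295 m (p = P/D = 1.073990); state ← (V=0, rpm=0)
set_airspeed(46.06): V ← 46.06 m/s
throttle_to(8185): rpm ← 8185
throttle_to(10392): rpm ← 10392
final state: V = 46.06 m/s, rpm = 10392 → n = rpm/60 = 173.200000 rev/s
J = V / (n·D) = 46.06 / (173.200000 × 3.068) = 0.086680
regime bands: climb J<0.5370 | cruise [0.5370, 1.0740) | windmill J≥1.0740
J = 0.0867 → climb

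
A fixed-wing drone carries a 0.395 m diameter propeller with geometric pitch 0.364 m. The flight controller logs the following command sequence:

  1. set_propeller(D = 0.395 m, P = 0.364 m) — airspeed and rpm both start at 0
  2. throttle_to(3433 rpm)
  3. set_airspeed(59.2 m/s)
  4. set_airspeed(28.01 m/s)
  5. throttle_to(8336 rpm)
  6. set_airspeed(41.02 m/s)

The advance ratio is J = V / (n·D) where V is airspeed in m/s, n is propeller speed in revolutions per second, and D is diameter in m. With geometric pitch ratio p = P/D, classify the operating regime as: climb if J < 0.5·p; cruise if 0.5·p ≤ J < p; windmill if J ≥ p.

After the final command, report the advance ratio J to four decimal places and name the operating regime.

set_propeller: D = 0.395 m, P = 0.364 m (p = P/D = 0.921519); state ← (V=0, rpm=0)
throttle_to(3433): rpm ← 3433
set_airspeed(59.2): V ← 59.2 m/s
set_airspeed(28.01): V ← 28.01 m/s
throttle_to(8336): rpm ← 8336
set_airspeed(41.02): V ← 41.02 m/s
final state: V = 41.02 m/s, rpm = 8336 → n = rpm/60 = 138.933333 rev/s
J = V / (n·D) = 41.02 / (138.933333 × 0.395) = 0.747467
regime bands: climb J<0.4608 | cruise [0.4608, 0.9215) | windmill J≥0.9215
J = 0.7475 → cruise

J = 0.7475, regime = cruise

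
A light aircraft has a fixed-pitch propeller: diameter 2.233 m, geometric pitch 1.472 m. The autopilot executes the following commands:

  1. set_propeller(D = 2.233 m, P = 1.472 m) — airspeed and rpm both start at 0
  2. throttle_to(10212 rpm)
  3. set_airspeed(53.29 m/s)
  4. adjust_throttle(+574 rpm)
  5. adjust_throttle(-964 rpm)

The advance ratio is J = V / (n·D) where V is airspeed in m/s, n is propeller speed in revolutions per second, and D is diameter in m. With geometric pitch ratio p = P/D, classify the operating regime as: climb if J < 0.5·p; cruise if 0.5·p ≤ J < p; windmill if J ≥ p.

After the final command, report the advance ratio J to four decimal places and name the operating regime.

set_propeller: D = 2.233 m, P = 1.472 m (p = P/D = 0.659203); state ← (V=0, rpm=0)
throttle_to(10212): rpm ← 10212
set_airspeed(53.29): V ← 53.29 m/s
adjust_throttle(+574): rpm ← 10212 +574 = 10786
adjust_throttle(-964): rpm ← 10786 -964 = 9822
final state: V = 53.29 m/s, rpm = 9822 → n = rpm/60 = 163.700000 rev/s
J = V / (n·D) = 53.29 / (163.700000 × 2.233) = 0.145783
regime bands: climb J<0.3296 | cruise [0.3296, 0.6592) | windmill J≥0.6592
J = 0.1458 → climb

J = 0.1458, regime = climb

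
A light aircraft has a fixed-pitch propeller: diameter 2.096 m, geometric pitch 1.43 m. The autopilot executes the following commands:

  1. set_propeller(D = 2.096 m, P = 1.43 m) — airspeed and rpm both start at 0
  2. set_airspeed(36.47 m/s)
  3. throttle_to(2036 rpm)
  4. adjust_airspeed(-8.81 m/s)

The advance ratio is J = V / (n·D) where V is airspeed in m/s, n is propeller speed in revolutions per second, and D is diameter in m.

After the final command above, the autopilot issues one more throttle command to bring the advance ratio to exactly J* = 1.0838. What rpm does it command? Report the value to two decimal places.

rpm = 730.57

set_propeller: D = 2.096 m, P = 1.43 m (p = P/D = 0.682252); state ← (V=0, rpm=0)
set_airspeed(36.47): V ← 36.47 m/s
throttle_to(2036): rpm ← 2036
adjust_airspeed(-8.81): V ← 36.47 -8.81 = 27.66 m/s
final state: V = 27.66 m/s, rpm = 2036 → n = rpm/60 = 33.933333 rev/s
target J* = 1.0838; solve J* = V/(n·D) for n: n = V/(J*·D) = 27.66/(1.0838 × 2.096) = 12.176199 rev/s
rpm = 60·n = 730.571963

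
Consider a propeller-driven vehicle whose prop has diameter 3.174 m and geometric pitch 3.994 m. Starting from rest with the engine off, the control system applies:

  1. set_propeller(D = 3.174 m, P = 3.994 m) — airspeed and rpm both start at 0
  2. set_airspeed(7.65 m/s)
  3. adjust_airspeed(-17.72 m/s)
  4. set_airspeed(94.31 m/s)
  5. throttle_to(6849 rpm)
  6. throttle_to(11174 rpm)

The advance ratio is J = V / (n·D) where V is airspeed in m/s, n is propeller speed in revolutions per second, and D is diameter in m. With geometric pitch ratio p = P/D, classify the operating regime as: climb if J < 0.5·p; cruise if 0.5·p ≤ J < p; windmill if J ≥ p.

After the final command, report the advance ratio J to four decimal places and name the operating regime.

J = 0.1595, regime = climb

set_propeller: D = 3.174 m, P = 3.994 m (p = P/D = 1.258349); state ← (V=0, rpm=0)
set_airspeed(7.65): V ← 7.65 m/s
adjust_airspeed(-17.72): V ← 7.65 -17.72 = -10.07 m/s
set_airspeed(94.31): V ← 94.31 m/s
throttle_to(6849): rpm ← 6849
throttle_to(11174): rpm ← 11174
final state: V = 94.31 m/s, rpm = 11174 → n = rpm/60 = 186.233333 rev/s
J = V / (n·D) = 94.31 / (186.233333 × 3.174) = 0.159549
regime bands: climb J<0.6292 | cruise [0.6292, 1.2583) | windmill J≥1.2583
J = 0.1595 → climb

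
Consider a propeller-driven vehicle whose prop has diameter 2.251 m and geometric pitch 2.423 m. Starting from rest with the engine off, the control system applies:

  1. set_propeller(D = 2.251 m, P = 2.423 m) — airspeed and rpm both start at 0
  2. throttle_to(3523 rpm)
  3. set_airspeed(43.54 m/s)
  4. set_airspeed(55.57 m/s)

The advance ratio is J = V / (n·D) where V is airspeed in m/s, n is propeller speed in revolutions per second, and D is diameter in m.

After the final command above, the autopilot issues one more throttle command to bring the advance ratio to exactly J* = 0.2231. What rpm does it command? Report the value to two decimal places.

rpm = 6639.21

set_propeller: D = 2.251 m, P = 2.423 m (p = P/D = 1.076410); state ← (V=0, rpm=0)
throttle_to(3523): rpm ← 3523
set_airspeed(43.54): V ← 43.54 m/s
set_airspeed(55.57): V ← 55.57 m/s
final state: V = 55.57 m/s, rpm = 3523 → n = rpm/60 = 58.716667 rev/s
target J* = 0.2231; solve J* = V/(n·D) for n: n = V/(J*·D) = 55.57/(0.2231 × 2.251) = 110.653545 rev/s
rpm = 60·n = 6639.212693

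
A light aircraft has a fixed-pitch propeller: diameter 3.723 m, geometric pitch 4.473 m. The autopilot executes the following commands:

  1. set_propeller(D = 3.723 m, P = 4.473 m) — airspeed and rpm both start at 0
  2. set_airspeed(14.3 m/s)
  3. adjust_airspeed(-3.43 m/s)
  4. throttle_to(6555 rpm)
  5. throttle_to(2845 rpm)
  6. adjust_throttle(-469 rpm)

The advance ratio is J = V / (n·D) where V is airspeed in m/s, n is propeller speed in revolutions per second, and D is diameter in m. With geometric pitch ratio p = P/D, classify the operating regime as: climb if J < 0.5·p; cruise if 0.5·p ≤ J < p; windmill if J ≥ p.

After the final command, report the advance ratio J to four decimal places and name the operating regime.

set_propeller: D = 3.723 m, P = 4.473 m (p = P/D = 1.201450); state ← (V=0, rpm=0)
set_airspeed(14.3): V ← 14.3 m/s
adjust_airspeed(-3.43): V ← 14.3 -3.43 = 10.87 m/s
throttle_to(6555): rpm ← 6555
throttle_to(2845): rpm ← 2845
adjust_throttle(-469): rpm ← 2845 -469 = 2376
final state: V = 10.87 m/s, rpm = 2376 → n = rpm/60 = 39.600000 rev/s
J = V / (n·D) = 10.87 / (39.600000 × 3.723) = 0.073730
regime bands: climb J<0.6007 | cruise [0.6007, 1.2015) | windmill J≥1.2015
J = 0.0737 → climb

J = 0.0737, regime = climb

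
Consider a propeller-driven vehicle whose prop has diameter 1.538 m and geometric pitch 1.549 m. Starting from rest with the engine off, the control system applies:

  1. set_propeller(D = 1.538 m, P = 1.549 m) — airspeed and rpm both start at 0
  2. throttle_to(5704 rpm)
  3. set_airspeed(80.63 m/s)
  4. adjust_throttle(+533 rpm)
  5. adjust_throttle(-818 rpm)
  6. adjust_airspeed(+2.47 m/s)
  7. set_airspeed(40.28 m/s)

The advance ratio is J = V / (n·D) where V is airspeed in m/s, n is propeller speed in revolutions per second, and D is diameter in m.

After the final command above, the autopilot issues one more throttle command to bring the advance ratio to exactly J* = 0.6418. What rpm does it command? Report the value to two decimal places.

set_propeller: D = 1.538 m, P = 1.549 m (p = P/D = 1.007152); state ← (V=0, rpm=0)
throttle_to(5704): rpm ← 5704
set_airspeed(80.63): V ← 80.63 m/s
adjust_throttle(+533): rpm ← 5704 +533 = 6237
adjust_throttle(-818): rpm ← 6237 -818 = 5419
adjust_airspeed(+2.47): V ← 80.63 +2.47 = 83.1 m/s
set_airspeed(40.28): V ← 40.28 m/s
final state: V = 40.28 m/s, rpm = 5419 → n = rpm/60 = 90.316667 rev/s
target J* = 0.6418; solve J* = V/(n·D) for n: n = V/(J*·D) = 40.28/(0.6418 × 1.538) = 40.806882 rev/s
rpm = 60·n = 2448.412928

rpm = 2448.41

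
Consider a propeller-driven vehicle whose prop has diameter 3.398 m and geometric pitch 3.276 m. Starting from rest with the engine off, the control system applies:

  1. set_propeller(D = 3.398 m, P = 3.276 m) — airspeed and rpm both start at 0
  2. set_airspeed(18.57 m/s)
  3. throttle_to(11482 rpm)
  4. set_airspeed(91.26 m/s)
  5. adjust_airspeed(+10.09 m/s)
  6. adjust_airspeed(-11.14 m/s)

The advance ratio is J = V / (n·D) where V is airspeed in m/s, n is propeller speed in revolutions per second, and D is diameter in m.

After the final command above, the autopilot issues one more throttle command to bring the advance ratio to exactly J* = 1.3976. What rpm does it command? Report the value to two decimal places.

rpm = 1139.72

set_propeller: D = 3.398 m, P = 3.276 m (p = P/D = 0.964097); state ← (V=0, rpm=0)
set_airspeed(18.57): V ← 18.57 m/s
throttle_to(11482): rpm ← 11482
set_airspeed(91.26): V ← 91.26 m/s
adjust_airspeed(+10.09): V ← 91.26 +10.09 = 101.35 m/s
adjust_airspeed(-11.14): V ← 101.35 -11.14 = 90.21 m/s
final state: V = 90.21 m/s, rpm = 11482 → n = rpm/60 = 191.366667 rev/s
target J* = 1.3976; solve J* = V/(n·D) for n: n = V/(J*·D) = 90.21/(1.3976 × 3.398) = 18.995399 rev/s
rpm = 60·n = 1139.723929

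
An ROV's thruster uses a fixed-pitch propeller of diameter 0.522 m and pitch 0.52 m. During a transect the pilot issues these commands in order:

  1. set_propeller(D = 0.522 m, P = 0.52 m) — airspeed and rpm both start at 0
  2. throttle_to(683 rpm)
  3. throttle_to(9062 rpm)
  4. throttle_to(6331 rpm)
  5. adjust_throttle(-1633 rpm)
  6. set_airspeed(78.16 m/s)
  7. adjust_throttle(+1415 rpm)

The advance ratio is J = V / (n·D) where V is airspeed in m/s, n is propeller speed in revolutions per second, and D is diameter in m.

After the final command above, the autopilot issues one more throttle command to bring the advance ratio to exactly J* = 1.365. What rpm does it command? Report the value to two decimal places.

rpm = 6581.62

set_propeller: D = 0.522 m, P = 0.52 m (p = P/D = 0.996169); state ← (V=0, rpm=0)
throttle_to(683): rpm ← 683
throttle_to(9062): rpm ← 9062
throttle_to(6331): rpm ← 6331
adjust_throttle(-1633): rpm ← 6331 -1633 = 4698
set_airspeed(78.16): V ← 78.16 m/s
adjust_throttle(+1415): rpm ← 4698 +1415 = 6113
final state: V = 78.16 m/s, rpm = 6113 → n = rpm/60 = 101.883333 rev/s
target J* = 1.365; solve J* = V/(n·D) for n: n = V/(J*·D) = 78.16/(1.365 × 0.522) = 109.693627 rev/s
rpm = 60·n = 6581.617616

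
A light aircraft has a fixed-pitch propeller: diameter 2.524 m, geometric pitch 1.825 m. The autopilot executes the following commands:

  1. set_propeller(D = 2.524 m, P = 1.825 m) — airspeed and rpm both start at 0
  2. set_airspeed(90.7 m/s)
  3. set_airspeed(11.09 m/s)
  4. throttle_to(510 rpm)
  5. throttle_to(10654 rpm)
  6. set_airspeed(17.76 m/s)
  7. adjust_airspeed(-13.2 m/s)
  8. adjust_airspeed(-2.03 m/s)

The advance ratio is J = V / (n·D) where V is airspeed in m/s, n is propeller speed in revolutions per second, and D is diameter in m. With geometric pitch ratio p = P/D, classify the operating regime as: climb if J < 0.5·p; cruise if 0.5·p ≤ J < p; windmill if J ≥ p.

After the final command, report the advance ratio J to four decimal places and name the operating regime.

set_propeller: D = 2.524 m, P = 1.825 m (p = P/D = 0.723059); state ← (V=0, rpm=0)
set_airspeed(90.7): V ← 90.7 m/s
set_airspeed(11.09): V ← 11.09 m/s
throttle_to(510): rpm ← 510
throttle_to(10654): rpm ← 10654
set_airspeed(17.76): V ← 17.76 m/s
adjust_airspeed(-13.2): V ← 17.76 -13.2 = 4.56 m/s
adjust_airspeed(-2.03): V ← 4.56 -2.03 = 2.53 m/s
final state: V = 2.53 m/s, rpm = 10654 → n = rpm/60 = 177.566667 rev/s
J = V / (n·D) = 2.53 / (177.566667 × 2.524) = 0.005645
regime bands: climb J<0.3615 | cruise [0.3615, 0.7231) | windmill J≥0.7231
J = 0.0056 → climb

J = 0.0056, regime = climb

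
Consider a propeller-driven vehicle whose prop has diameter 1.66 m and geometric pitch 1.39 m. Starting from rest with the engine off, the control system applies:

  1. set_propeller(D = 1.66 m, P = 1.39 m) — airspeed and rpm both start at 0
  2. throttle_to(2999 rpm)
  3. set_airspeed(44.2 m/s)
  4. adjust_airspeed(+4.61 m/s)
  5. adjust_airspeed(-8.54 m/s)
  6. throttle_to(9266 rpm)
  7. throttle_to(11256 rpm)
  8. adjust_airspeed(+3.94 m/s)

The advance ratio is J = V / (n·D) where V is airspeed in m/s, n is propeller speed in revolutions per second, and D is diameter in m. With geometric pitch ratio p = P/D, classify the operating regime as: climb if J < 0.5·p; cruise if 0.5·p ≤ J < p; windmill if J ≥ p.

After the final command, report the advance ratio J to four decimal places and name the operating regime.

J = 0.1420, regime = climb

set_propeller: D = 1.66 m, P = 1.39 m (p = P/D = 0.837349); state ← (V=0, rpm=0)
throttle_to(2999): rpm ← 2999
set_airspeed(44.2): V ← 44.2 m/s
adjust_airspeed(+4.61): V ← 44.2 +4.61 = 48.81 m/s
adjust_airspeed(-8.54): V ← 48.81 -8.54 = 40.27 m/s
throttle_to(9266): rpm ← 9266
throttle_to(11256): rpm ← 11256
adjust_airspeed(+3.94): V ← 40.27 +3.94 = 44.21 m/s
final state: V = 44.21 m/s, rpm = 11256 → n = rpm/60 = 187.600000 rev/s
J = V / (n·D) = 44.21 / (187.600000 × 1.66) = 0.141964
regime bands: climb J<0.4187 | cruise [0.4187, 0.8373) | windmill J≥0.8373
J = 0.1420 → climb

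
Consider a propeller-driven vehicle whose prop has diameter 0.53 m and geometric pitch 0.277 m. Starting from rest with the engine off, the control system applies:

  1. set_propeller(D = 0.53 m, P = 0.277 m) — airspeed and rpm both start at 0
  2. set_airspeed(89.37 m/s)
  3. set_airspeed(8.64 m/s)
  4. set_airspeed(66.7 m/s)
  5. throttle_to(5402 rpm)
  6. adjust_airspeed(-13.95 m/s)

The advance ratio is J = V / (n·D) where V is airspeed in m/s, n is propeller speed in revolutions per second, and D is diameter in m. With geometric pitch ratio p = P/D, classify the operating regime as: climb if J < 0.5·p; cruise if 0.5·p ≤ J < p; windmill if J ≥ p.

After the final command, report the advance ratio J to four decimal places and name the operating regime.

set_propeller: D = 0.53 m, P = 0.277 m (p = P/D = 0.522642); state ← (V=0, rpm=0)
set_airspeed(89.37): V ← 89.37 m/s
set_airspeed(8.64): V ← 8.64 m/s
set_airspeed(66.7): V ← 66.7 m/s
throttle_to(5402): rpm ← 5402
adjust_airspeed(-13.95): V ← 66.7 -13.95 = 52.75 m/s
final state: V = 52.75 m/s, rpm = 5402 → n = rpm/60 = 90.033333 rev/s
J = V / (n·D) = 52.75 / (90.033333 × 0.53) = 1.105461
regime bands: climb J<0.2613 | cruise [0.2613, 0.5226) | windmill J≥0.5226
J = 1.1055 → windmill

J = 1.1055, regime = windmill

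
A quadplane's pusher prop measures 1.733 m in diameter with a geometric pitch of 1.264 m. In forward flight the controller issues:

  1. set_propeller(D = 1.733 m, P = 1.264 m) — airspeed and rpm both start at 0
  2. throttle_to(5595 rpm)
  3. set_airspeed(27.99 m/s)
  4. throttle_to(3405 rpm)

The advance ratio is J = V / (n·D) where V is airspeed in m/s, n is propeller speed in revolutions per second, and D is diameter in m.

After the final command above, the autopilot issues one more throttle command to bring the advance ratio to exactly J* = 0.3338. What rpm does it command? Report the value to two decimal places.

rpm = 2903.15

set_propeller: D = 1.733 m, P = 1.264 m (p = P/D = 0.729371); state ← (V=0, rpm=0)
throttle_to(5595): rpm ← 5595
set_airspeed(27.99): V ← 27.99 m/s
throttle_to(3405): rpm ← 3405
final state: V = 27.99 m/s, rpm = 3405 → n = rpm/60 = 56.750000 rev/s
target J* = 0.3338; solve J* = V/(n·D) for n: n = V/(J*·D) = 27.99/(0.3338 × 1.733) = 48.385809 rev/s
rpm = 60·n = 2903.148518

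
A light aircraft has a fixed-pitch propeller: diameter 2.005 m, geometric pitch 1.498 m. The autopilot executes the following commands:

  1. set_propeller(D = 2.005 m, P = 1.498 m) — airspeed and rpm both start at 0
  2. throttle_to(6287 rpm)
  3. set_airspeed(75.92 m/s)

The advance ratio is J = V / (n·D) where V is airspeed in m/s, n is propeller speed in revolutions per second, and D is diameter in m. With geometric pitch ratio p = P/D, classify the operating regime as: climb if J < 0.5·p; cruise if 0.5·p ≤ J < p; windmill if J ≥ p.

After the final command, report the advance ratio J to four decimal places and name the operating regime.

J = 0.3614, regime = climb

set_propeller: D = 2.005 m, P = 1.498 m (p = P/D = 0.747132); state ← (V=0, rpm=0)
throttle_to(6287): rpm ← 6287
set_airspeed(75.92): V ← 75.92 m/s
final state: V = 75.92 m/s, rpm = 6287 → n = rpm/60 = 104.783333 rev/s
J = V / (n·D) = 75.92 / (104.783333 × 2.005) = 0.361368
regime bands: climb J<0.3736 | cruise [0.3736, 0.7471) | windmill J≥0.7471
J = 0.3614 → climb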